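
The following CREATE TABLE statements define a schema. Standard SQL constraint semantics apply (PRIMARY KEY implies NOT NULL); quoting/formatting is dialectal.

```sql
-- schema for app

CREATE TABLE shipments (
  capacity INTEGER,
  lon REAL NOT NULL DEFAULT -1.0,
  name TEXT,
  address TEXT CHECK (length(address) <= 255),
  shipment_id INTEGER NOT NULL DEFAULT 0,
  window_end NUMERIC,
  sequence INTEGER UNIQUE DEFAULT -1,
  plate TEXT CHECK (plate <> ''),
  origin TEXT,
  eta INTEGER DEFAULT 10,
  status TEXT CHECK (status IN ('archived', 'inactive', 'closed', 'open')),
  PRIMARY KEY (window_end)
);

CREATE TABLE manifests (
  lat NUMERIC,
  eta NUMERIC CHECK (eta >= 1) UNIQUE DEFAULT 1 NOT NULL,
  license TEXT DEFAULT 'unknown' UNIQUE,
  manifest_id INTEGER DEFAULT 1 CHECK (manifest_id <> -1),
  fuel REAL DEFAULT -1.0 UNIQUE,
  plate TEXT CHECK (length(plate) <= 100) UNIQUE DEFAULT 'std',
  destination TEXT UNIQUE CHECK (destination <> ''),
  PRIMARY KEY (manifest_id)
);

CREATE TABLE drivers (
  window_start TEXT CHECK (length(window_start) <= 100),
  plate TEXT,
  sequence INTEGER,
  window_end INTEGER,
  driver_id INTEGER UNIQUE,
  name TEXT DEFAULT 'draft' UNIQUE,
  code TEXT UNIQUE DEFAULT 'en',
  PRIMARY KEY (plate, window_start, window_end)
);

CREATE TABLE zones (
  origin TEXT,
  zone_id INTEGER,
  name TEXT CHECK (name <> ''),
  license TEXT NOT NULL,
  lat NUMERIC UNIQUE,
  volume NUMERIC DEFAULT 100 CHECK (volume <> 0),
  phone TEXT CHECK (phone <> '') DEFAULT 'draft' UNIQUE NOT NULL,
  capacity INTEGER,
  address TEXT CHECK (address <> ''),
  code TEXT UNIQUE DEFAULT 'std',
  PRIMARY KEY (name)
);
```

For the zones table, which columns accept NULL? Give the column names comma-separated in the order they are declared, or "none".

- origin: no NOT NULL constraint applies → nullable.
- zone_id: no NOT NULL constraint applies → nullable.
- name: part of the PRIMARY KEY, which implies NOT NULL → not nullable.
- license: declared NOT NULL → not nullable.
- lat: UNIQUE does not imply NOT NULL → nullable.
- volume: CHECK does not forbid NULL (a CHECK constraint passes when its expression is NULL) → nullable.
- phone: declared NOT NULL → not nullable.
- capacity: no NOT NULL constraint applies → nullable.
- address: CHECK does not forbid NULL (a CHECK constraint passes when its expression is NULL) → nullable.
- code: UNIQUE does not imply NOT NULL → nullable.

origin, zone_id, lat, volume, capacity, address, code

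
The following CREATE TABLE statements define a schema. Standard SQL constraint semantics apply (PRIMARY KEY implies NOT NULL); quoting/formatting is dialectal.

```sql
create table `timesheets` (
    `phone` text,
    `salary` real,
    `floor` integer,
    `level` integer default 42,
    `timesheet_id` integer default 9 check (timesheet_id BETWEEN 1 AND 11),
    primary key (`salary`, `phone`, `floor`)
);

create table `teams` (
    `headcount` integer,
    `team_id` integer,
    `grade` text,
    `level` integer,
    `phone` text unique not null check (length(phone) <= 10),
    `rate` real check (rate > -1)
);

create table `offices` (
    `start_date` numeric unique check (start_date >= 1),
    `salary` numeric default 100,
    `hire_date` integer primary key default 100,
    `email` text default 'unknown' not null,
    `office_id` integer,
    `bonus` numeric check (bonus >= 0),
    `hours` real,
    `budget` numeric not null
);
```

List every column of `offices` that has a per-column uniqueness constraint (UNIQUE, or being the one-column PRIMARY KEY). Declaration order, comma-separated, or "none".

start_date, hire_date

- start_date: declared UNIQUE → unique.
- salary: no UNIQUE or single-column PK constraint.
- hire_date: single-column PRIMARY KEY → unique.
- email: no UNIQUE or single-column PK constraint.
- office_id: no UNIQUE or single-column PK constraint.
- bonus: no UNIQUE or single-column PK constraint.
- hours: no UNIQUE or single-column PK constraint.
- budget: no UNIQUE or single-column PK constraint.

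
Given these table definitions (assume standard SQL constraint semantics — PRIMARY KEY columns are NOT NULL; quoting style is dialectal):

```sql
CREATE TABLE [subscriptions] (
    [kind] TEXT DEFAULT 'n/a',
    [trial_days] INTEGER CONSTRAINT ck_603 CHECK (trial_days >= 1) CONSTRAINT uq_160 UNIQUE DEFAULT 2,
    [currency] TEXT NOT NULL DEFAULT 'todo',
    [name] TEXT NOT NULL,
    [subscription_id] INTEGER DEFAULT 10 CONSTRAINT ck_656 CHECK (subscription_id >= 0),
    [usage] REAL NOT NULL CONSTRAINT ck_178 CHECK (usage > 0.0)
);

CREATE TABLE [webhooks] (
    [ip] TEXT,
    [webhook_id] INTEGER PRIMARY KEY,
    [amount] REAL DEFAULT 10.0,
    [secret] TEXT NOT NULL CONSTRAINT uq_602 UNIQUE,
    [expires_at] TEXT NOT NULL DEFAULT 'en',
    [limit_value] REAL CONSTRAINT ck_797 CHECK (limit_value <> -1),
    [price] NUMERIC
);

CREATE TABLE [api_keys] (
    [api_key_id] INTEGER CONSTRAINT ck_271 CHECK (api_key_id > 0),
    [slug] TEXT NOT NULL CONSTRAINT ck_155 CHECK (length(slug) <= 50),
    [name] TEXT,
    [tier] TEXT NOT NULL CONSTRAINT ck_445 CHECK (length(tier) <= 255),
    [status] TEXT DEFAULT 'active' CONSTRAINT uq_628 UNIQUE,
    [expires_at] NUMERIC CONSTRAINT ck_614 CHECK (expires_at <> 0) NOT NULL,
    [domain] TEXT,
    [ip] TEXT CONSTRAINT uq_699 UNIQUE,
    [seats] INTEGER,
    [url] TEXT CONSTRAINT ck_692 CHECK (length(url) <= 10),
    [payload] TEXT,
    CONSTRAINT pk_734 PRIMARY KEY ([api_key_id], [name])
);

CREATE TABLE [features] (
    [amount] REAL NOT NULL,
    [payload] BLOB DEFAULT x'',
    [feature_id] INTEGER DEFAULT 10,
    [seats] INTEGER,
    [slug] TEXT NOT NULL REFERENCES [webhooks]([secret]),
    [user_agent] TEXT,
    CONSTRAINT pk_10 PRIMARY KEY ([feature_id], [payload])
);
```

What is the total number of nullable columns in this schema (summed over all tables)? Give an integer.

subscriptions: 3 nullable (kind, trial_days, subscription_id — PK none and explicit NOT NULL columns excluded).
webhooks: 4 nullable (ip, amount, limit_value, price — PK (webhook_id) and explicit NOT NULL columns excluded).
api_keys: 6 nullable (status, domain, ip, seats, url, payload — PK (api_key_id, name) and explicit NOT NULL columns excluded).
features: 2 nullable (seats, user_agent — PK (feature_id, payload) and explicit NOT NULL columns excluded).
Total: 3 + 4 + 6 + 2 = 15.

15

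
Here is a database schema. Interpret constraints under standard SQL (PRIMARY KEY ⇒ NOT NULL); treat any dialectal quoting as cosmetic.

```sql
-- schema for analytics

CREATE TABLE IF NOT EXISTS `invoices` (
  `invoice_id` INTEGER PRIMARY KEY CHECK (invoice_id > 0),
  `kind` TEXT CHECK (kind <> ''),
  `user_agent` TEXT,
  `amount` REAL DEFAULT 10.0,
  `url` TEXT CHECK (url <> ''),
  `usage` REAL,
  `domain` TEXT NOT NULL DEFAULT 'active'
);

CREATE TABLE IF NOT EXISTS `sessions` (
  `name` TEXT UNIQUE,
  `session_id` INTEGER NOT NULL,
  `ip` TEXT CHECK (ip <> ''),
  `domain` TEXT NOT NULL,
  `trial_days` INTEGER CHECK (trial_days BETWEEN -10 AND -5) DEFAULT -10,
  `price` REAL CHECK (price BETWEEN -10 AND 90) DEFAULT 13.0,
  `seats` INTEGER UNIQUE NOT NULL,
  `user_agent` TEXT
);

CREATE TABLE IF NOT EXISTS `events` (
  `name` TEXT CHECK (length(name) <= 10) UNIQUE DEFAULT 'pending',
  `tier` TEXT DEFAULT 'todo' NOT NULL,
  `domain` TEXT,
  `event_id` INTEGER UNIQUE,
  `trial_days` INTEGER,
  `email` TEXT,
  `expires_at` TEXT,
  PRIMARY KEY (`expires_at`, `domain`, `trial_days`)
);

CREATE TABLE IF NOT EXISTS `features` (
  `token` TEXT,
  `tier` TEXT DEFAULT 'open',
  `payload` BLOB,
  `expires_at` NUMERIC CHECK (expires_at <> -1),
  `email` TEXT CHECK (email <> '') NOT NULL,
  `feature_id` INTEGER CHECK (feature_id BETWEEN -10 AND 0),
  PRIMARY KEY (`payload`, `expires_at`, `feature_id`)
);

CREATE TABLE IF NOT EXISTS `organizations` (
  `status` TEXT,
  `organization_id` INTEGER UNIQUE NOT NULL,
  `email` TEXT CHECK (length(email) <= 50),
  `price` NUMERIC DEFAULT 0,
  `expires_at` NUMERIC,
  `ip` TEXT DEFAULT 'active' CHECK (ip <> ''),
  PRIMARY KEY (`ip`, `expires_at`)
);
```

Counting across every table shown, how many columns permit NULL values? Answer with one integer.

invoices: 5 nullable (kind, user_agent, amount, url, usage — PK (invoice_id) and explicit NOT NULL columns excluded).
sessions: 5 nullable (name, ip, trial_days, price, user_agent — PK none and explicit NOT NULL columns excluded).
events: 3 nullable (name, event_id, email — PK (expires_at, domain, trial_days) and explicit NOT NULL columns excluded).
features: 2 nullable (token, tier — PK (payload, expires_at, feature_id) and explicit NOT NULL columns excluded).
organizations: 3 nullable (status, email, price — PK (ip, expires_at) and explicit NOT NULL columns excluded).
Total: 5 + 5 + 3 + 2 + 3 = 18.

18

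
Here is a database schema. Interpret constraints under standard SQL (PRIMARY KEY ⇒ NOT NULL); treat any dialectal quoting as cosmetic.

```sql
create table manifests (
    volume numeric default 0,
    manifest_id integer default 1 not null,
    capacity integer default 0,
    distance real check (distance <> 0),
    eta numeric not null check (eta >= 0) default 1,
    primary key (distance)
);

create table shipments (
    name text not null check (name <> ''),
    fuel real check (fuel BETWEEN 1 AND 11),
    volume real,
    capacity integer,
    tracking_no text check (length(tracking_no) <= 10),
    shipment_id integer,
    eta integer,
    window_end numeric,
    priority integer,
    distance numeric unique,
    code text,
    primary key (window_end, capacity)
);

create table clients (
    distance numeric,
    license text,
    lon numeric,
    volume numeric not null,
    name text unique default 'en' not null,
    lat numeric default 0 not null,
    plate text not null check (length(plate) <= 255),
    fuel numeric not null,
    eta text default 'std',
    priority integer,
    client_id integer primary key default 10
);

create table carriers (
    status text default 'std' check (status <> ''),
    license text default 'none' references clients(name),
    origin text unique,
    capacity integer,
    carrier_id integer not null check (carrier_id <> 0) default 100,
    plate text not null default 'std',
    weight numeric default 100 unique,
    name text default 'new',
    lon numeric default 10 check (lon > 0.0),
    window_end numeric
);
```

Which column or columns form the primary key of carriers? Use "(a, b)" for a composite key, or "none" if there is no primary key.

none

No column is declared PRIMARY KEY inline, and there is no table-level PRIMARY KEY clause in carriers.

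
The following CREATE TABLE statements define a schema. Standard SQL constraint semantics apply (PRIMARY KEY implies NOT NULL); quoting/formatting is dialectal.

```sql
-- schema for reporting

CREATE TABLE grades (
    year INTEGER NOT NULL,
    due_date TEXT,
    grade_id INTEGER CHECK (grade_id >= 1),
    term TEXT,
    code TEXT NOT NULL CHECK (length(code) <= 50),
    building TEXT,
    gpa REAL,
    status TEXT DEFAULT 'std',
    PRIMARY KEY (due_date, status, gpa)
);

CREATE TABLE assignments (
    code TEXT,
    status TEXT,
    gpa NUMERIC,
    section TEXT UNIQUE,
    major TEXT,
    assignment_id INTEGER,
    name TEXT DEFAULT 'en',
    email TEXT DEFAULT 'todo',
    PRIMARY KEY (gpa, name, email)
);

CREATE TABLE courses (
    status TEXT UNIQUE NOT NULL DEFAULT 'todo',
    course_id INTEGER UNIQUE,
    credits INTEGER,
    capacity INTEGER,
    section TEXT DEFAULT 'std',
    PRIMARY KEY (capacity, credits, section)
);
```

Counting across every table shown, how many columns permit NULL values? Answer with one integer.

9

grades: 3 nullable (grade_id, term, building — PK (due_date, status, gpa) and explicit NOT NULL columns excluded).
assignments: 5 nullable (code, status, section, major, assignment_id — PK (gpa, name, email) and explicit NOT NULL columns excluded).
courses: 1 nullable (course_id — PK (capacity, credits, section) and explicit NOT NULL columns excluded).
Total: 3 + 5 + 1 = 9.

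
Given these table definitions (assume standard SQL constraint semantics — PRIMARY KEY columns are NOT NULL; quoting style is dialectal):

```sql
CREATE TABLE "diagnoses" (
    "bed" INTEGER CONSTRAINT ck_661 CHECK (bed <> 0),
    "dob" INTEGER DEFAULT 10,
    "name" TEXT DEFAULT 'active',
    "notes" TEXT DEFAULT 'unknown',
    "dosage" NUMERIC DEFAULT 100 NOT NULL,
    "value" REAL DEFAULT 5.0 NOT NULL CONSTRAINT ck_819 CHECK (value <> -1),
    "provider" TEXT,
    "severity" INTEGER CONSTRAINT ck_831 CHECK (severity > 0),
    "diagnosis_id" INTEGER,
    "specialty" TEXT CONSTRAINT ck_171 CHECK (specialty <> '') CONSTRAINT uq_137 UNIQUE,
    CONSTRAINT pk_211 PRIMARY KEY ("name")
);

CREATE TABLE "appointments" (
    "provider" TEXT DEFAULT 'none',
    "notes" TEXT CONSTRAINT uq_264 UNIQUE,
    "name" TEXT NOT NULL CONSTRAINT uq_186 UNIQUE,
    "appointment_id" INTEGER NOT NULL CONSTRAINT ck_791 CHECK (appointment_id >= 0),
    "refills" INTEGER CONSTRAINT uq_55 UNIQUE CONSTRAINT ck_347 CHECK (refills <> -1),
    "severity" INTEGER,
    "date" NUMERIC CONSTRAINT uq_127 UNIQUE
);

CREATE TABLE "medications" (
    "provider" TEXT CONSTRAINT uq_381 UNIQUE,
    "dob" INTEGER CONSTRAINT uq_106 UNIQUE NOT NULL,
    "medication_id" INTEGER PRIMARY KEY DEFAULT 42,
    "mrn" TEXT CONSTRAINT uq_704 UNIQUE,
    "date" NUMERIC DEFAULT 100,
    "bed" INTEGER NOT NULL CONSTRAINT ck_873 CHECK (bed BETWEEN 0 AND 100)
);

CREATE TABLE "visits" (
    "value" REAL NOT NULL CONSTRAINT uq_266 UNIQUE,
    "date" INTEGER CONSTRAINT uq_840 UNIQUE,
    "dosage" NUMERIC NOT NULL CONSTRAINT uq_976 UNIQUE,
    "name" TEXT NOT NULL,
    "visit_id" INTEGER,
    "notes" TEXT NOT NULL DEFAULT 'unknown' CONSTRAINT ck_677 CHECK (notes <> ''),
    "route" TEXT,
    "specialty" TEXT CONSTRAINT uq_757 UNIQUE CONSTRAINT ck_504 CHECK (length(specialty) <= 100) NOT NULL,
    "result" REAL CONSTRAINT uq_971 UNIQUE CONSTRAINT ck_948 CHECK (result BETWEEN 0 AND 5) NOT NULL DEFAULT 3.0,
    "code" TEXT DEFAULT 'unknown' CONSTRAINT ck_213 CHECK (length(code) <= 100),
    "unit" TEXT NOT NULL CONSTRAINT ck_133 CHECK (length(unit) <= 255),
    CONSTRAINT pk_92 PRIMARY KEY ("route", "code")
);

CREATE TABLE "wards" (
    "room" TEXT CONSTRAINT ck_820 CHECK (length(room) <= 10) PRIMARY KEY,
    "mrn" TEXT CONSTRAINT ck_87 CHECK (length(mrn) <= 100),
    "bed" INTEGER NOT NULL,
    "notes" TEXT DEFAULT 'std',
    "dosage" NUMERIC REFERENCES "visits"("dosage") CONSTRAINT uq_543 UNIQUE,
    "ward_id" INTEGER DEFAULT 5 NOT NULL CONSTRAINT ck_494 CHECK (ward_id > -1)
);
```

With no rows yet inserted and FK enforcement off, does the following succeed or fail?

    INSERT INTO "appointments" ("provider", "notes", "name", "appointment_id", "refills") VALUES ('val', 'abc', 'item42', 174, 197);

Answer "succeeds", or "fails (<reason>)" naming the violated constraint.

NOT NULL columns: appointment_id is supplied; name is supplied.
CHECK constraints: 174 satisfies (appointment_id >= 0); 197 satisfies (refills <> -1).
No constraint is violated.

succeeds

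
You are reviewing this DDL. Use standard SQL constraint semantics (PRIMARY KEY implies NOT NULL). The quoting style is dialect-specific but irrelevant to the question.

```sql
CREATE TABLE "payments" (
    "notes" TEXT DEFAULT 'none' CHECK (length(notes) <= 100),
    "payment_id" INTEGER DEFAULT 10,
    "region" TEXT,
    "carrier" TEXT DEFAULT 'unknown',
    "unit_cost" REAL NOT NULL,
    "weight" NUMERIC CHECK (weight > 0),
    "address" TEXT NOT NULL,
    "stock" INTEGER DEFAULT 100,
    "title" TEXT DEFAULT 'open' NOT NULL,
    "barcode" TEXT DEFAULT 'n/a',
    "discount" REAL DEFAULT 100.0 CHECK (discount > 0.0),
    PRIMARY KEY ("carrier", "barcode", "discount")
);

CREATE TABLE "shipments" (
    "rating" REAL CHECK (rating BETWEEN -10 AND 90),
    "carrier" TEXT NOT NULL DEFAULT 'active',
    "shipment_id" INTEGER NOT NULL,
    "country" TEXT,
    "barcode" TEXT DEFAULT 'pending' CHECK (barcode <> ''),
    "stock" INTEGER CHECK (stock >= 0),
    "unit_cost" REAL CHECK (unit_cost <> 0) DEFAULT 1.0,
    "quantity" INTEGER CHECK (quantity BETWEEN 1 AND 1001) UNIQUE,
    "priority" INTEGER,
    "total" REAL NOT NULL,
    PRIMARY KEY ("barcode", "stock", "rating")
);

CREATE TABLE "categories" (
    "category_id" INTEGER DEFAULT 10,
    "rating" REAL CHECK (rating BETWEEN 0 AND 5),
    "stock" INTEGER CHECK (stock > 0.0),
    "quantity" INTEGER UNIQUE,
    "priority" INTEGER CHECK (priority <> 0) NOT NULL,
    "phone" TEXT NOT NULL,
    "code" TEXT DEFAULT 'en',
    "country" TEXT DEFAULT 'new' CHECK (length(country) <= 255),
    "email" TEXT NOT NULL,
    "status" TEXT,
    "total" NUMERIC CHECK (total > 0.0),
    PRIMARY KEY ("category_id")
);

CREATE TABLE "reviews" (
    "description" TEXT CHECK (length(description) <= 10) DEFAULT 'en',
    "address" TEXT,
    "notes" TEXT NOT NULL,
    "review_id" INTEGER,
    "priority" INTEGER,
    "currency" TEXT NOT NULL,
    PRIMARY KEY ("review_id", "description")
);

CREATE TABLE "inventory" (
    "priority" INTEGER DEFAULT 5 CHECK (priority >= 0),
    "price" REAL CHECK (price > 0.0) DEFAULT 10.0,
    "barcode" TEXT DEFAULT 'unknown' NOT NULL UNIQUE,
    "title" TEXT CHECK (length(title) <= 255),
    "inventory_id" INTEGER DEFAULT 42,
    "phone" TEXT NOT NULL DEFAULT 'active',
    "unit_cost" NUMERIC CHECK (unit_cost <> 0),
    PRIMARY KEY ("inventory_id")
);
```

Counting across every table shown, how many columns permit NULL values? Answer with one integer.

payments: 5 nullable (notes, payment_id, region, weight, stock — PK (carrier, barcode, discount) and explicit NOT NULL columns excluded).
shipments: 4 nullable (country, unit_cost, quantity, priority — PK (barcode, stock, rating) and explicit NOT NULL columns excluded).
categories: 7 nullable (rating, stock, quantity, code, country, status, total — PK (category_id) and explicit NOT NULL columns excluded).
reviews: 2 nullable (address, priority — PK (review_id, description) and explicit NOT NULL columns excluded).
inventory: 4 nullable (priority, price, title, unit_cost — PK (inventory_id) and explicit NOT NULL columns excluded).
Total: 5 + 4 + 7 + 2 + 4 = 22.

22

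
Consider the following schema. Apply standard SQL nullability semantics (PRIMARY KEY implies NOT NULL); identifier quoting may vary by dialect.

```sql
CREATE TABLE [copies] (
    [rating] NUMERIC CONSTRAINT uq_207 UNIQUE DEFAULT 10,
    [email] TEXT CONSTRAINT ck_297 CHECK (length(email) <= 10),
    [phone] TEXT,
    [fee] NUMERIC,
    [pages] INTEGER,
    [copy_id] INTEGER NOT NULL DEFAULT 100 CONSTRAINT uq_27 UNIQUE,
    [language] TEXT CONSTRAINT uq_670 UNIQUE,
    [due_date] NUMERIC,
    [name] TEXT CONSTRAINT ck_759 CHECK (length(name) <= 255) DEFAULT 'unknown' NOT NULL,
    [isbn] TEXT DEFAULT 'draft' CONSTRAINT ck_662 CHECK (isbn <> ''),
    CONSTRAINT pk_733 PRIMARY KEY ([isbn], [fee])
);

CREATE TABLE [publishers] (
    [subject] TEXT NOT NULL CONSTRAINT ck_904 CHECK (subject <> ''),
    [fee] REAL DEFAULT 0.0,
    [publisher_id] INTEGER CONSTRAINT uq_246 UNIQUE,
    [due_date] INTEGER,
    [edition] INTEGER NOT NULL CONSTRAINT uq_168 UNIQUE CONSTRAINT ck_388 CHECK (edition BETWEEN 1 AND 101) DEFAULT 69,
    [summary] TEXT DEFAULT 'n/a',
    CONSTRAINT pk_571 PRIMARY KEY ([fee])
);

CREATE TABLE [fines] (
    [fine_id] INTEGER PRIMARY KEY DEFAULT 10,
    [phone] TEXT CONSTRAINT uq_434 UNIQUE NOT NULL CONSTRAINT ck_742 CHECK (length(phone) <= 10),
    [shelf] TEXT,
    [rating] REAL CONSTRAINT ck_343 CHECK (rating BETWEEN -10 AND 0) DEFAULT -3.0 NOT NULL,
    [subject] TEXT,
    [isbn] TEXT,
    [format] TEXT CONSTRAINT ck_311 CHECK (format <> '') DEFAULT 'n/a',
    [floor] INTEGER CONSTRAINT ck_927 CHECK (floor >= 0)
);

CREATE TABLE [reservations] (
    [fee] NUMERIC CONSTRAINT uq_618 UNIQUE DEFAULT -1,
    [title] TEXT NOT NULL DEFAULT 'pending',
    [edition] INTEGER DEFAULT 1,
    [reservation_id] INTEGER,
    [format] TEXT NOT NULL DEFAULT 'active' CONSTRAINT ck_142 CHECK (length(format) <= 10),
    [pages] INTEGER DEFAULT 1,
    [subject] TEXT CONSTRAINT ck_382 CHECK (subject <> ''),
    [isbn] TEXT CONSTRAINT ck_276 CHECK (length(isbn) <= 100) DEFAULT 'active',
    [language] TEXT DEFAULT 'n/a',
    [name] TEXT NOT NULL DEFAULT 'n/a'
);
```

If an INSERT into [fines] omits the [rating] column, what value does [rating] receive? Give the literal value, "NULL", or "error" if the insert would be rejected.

-3.0

rating has an explicit DEFAULT -3.0.
When the column is omitted from an INSERT, that default is used.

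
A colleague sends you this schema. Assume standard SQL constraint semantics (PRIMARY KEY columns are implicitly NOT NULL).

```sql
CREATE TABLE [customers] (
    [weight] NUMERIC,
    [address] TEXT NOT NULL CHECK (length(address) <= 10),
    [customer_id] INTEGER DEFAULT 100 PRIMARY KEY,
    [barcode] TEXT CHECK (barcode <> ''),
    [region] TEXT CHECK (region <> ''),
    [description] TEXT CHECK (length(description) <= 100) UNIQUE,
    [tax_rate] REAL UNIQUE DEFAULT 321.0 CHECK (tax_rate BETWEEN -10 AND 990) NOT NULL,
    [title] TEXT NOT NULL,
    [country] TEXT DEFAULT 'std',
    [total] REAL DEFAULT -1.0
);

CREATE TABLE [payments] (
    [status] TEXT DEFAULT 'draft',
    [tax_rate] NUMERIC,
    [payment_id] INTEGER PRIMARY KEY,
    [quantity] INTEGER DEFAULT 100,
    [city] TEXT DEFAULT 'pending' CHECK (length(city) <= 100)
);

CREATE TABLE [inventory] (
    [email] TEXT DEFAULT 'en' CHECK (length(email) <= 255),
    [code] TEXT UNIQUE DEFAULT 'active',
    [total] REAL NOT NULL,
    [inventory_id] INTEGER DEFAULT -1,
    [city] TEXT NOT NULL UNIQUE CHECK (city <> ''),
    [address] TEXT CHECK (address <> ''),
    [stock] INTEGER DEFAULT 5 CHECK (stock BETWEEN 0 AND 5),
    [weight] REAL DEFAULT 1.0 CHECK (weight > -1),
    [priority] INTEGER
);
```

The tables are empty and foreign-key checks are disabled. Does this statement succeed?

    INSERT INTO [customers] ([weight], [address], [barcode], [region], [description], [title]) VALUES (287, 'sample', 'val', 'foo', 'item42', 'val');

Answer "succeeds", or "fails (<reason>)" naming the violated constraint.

NOT NULL columns: address is supplied; customer_id defaults to 100; tax_rate defaults to 321.0; title is supplied.
CHECK constraints: 'sample' satisfies (length(address) <= 10); 'val' satisfies (barcode <> ''); 'foo' satisfies (region <> ''); 'item42' satisfies (length(description) <= 100).
No constraint is violated.

succeeds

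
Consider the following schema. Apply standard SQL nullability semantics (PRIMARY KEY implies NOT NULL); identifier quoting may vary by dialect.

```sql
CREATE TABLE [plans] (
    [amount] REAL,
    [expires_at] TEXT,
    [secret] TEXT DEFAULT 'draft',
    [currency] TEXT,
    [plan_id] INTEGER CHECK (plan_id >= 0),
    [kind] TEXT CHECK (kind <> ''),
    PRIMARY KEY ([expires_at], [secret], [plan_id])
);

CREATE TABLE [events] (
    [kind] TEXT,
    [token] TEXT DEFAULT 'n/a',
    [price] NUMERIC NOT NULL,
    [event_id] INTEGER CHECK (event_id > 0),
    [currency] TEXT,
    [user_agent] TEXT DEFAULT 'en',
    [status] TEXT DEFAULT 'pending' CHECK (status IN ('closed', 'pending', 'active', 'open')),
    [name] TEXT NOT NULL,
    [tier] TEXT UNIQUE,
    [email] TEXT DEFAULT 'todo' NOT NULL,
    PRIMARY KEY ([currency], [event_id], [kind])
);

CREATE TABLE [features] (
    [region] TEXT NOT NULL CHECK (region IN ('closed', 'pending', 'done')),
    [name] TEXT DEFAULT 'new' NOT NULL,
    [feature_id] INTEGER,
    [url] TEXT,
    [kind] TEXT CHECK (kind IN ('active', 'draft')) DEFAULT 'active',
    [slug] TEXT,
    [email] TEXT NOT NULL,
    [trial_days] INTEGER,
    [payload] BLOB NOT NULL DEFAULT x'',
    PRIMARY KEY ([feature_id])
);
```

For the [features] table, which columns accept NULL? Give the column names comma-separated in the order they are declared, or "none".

- region: declared NOT NULL → not nullable.
- name: declared NOT NULL → not nullable.
- feature_id: part of the PRIMARY KEY, which implies NOT NULL → not nullable.
- url: no NOT NULL constraint applies → nullable.
- kind: CHECK does not forbid NULL (a CHECK constraint passes when its expression is NULL) → nullable.
- slug: no NOT NULL constraint applies → nullable.
- email: declared NOT NULL → not nullable.
- trial_days: no NOT NULL constraint applies → nullable.
- payload: declared NOT NULL → not nullable.

url, kind, slug, trial_days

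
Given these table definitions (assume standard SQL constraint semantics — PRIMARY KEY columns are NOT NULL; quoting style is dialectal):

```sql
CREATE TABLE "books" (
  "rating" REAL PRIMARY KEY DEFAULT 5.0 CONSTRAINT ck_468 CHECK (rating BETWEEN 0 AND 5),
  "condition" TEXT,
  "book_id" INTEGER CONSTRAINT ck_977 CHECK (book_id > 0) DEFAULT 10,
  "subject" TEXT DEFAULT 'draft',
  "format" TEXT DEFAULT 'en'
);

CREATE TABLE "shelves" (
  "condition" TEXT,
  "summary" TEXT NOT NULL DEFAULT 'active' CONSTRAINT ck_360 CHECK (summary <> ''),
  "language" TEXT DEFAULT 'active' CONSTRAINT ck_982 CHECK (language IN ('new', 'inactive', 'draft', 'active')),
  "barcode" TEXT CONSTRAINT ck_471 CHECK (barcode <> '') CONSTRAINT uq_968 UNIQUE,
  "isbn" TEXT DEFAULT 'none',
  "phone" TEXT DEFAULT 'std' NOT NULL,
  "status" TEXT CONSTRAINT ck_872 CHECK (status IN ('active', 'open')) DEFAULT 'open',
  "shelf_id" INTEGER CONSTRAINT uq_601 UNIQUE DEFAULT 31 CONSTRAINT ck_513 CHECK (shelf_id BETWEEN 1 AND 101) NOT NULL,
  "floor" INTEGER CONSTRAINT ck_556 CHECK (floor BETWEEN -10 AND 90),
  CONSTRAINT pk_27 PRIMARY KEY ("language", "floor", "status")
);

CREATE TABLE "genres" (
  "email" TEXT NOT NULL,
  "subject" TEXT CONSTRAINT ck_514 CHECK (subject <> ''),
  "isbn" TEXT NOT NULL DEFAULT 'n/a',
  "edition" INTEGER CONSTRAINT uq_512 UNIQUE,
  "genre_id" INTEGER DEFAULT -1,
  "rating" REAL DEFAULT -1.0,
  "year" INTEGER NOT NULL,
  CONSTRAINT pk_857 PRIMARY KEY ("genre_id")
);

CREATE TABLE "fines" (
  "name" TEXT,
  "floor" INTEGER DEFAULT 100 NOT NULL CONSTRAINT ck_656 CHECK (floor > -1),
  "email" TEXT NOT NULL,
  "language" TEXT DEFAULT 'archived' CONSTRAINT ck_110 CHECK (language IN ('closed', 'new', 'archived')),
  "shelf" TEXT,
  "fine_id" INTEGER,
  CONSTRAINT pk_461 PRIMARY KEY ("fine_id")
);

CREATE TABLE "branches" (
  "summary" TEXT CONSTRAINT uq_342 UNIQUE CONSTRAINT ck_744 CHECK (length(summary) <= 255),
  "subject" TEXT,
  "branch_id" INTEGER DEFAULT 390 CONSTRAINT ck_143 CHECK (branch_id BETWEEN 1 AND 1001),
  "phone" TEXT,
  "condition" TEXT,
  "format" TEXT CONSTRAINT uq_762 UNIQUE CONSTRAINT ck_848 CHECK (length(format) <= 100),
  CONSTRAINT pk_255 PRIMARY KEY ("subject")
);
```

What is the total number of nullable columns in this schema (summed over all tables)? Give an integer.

18

books: 4 nullable (condition, book_id, subject, format — PK (rating) and explicit NOT NULL columns excluded).
shelves: 3 nullable (condition, barcode, isbn — PK (language, floor, status) and explicit NOT NULL columns excluded).
genres: 3 nullable (subject, edition, rating — PK (genre_id) and explicit NOT NULL columns excluded).
fines: 3 nullable (name, language, shelf — PK (fine_id) and explicit NOT NULL columns excluded).
branches: 5 nullable (summary, branch_id, phone, condition, format — PK (subject) and explicit NOT NULL columns excluded).
Total: 4 + 3 + 3 + 3 + 5 = 18.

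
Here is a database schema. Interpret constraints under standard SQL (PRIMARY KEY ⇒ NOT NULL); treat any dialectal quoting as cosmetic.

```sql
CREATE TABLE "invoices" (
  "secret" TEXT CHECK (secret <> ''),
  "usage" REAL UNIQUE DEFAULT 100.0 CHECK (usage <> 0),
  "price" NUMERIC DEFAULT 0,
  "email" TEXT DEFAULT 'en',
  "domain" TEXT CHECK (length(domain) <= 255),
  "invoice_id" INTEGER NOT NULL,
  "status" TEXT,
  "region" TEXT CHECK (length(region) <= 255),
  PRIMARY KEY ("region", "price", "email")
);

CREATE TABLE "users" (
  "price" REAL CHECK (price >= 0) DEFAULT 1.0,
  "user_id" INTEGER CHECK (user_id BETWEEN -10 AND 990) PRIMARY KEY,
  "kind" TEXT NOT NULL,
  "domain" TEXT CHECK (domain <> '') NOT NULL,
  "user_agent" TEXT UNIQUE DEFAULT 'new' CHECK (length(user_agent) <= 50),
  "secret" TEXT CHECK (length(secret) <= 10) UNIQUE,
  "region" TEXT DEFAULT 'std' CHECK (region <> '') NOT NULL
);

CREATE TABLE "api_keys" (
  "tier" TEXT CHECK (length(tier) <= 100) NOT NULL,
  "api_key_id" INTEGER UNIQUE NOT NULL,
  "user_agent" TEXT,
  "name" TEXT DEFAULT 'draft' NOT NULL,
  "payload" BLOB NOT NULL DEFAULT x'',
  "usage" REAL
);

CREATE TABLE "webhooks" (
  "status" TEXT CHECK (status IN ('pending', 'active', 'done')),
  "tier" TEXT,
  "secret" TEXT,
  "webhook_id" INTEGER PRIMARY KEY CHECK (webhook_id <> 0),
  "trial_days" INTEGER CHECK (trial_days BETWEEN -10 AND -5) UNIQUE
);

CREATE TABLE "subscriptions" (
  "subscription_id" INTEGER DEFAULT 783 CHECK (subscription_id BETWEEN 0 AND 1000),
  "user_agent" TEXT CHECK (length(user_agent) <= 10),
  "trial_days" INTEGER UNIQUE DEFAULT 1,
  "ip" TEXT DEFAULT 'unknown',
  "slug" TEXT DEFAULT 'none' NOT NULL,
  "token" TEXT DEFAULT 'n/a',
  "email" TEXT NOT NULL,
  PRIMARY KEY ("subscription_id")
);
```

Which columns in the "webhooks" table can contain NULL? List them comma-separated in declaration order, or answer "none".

- status: CHECK does not forbid NULL (a CHECK constraint passes when its expression is NULL) → nullable.
- tier: no NOT NULL constraint applies → nullable.
- secret: no NOT NULL constraint applies → nullable.
- webhook_id: part of the PRIMARY KEY, which implies NOT NULL → not nullable.
- trial_days: CHECK does not forbid NULL (a CHECK constraint passes when its expression is NULL) → nullable.

status, tier, secret, trial_days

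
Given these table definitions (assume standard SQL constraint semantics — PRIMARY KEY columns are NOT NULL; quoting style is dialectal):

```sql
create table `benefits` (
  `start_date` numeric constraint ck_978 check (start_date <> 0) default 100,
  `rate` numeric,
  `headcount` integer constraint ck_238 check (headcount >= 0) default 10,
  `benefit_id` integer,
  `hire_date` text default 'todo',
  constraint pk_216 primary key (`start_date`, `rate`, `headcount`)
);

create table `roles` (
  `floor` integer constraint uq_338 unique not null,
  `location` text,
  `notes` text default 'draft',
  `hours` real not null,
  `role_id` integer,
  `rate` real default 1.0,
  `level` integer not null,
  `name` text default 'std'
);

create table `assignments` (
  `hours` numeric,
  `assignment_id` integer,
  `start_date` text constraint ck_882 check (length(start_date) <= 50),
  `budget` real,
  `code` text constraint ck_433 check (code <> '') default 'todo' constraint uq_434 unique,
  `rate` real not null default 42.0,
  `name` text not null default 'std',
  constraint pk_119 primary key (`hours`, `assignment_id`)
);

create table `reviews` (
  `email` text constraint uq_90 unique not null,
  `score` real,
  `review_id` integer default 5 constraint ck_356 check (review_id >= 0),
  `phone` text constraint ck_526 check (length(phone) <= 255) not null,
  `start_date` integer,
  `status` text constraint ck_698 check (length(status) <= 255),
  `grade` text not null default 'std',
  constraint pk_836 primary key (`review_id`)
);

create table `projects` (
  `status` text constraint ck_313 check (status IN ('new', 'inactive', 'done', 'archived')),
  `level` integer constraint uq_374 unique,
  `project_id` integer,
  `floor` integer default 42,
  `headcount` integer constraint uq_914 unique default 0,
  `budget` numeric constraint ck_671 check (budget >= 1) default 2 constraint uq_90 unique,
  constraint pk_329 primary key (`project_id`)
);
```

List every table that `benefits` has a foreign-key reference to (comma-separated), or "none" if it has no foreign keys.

No column in benefits has a REFERENCES clause.

none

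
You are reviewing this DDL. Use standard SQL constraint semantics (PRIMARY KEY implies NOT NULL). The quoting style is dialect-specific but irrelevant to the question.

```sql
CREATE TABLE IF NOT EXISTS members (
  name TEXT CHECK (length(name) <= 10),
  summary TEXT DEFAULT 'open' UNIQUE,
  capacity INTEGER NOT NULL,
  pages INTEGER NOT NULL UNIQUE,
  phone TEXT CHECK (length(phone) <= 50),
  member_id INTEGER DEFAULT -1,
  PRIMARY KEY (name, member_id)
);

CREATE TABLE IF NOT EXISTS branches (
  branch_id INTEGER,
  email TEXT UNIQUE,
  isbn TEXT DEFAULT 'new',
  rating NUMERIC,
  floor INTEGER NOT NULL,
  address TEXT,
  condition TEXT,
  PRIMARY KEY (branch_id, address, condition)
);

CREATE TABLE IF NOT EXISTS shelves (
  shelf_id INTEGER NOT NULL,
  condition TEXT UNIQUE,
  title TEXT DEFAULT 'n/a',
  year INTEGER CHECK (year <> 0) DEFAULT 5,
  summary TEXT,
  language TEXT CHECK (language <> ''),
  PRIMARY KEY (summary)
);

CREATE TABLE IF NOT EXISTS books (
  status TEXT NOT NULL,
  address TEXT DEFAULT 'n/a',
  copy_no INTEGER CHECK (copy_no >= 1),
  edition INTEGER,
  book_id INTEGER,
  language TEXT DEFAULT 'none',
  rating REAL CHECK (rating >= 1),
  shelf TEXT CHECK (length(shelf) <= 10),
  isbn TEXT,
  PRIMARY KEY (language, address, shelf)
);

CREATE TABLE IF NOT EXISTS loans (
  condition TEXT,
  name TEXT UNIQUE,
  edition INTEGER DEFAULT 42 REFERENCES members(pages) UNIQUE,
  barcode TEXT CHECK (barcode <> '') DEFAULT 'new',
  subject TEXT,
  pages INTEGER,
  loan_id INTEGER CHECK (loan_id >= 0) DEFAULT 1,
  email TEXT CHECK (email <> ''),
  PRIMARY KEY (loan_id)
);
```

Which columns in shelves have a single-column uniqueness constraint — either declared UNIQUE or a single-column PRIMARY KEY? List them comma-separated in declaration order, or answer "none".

condition, summary

- shelf_id: no UNIQUE or single-column PK constraint.
- condition: declared UNIQUE → unique.
- title: no UNIQUE or single-column PK constraint.
- year: no UNIQUE or single-column PK constraint.
- summary: single-column PRIMARY KEY → unique.
- language: no UNIQUE or single-column PK constraint.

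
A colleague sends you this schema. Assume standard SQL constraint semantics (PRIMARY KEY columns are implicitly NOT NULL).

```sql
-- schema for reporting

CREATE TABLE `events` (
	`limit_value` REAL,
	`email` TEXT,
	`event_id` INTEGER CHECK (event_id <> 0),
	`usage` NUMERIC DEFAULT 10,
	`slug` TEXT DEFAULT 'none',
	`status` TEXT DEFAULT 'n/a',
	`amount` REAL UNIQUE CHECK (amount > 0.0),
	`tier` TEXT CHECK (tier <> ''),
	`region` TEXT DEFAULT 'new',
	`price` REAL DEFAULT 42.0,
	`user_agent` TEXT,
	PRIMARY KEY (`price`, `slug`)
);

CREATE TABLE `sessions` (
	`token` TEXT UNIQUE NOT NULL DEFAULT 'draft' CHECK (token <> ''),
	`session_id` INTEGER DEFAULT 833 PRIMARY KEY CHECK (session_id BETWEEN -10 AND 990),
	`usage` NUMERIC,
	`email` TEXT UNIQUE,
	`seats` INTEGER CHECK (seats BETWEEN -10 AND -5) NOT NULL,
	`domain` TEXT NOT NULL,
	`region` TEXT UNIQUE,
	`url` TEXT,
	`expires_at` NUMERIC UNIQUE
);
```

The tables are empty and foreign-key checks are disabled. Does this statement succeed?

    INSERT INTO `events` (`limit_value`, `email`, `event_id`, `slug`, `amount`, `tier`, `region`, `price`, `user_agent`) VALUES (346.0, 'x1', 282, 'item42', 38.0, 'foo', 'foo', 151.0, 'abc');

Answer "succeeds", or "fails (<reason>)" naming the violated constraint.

succeeds

NOT NULL columns: price is supplied; slug is supplied.
CHECK constraints: 282 satisfies (event_id <> 0); 38.0 satisfies (amount > 0.0); 'foo' satisfies (tier <> '').
No constraint is violated.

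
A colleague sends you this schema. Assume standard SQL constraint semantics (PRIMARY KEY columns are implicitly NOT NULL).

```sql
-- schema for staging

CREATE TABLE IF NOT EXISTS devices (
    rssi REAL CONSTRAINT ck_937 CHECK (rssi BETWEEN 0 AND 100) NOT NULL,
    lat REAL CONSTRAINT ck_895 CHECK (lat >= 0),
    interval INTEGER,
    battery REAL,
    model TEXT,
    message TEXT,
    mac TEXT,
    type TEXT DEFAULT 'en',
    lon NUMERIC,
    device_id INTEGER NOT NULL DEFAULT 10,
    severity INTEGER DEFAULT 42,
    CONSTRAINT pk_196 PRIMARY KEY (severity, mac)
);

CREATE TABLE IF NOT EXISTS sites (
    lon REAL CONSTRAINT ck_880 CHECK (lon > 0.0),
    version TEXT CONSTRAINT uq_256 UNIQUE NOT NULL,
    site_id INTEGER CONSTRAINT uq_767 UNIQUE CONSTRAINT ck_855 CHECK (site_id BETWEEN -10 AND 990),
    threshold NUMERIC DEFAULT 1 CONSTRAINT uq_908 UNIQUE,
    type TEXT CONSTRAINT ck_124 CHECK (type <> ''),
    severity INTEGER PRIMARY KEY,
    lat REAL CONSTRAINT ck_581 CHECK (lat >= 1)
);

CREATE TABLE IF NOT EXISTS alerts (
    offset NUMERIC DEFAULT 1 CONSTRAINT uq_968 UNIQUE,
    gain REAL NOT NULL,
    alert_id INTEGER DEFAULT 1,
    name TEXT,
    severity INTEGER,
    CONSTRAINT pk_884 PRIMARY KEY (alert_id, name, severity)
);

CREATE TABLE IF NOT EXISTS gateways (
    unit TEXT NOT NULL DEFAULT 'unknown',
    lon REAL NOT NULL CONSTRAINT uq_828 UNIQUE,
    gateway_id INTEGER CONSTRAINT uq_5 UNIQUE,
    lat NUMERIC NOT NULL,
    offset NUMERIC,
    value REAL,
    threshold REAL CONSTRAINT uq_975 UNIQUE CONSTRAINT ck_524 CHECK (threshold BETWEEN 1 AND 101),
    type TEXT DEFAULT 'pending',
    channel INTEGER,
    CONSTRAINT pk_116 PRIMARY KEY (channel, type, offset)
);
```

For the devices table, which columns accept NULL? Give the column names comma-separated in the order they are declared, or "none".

lat, interval, battery, model, message, type, lon

- rssi: declared NOT NULL → not nullable.
- lat: CHECK does not forbid NULL (a CHECK constraint passes when its expression is NULL) → nullable.
- interval: no NOT NULL constraint applies → nullable.
- battery: no NOT NULL constraint applies → nullable.
- model: no NOT NULL constraint applies → nullable.
- message: no NOT NULL constraint applies → nullable.
- mac: part of the PRIMARY KEY, which implies NOT NULL → not nullable.
- type: DEFAULT only fills an omitted column; an explicit NULL is still allowed → nullable.
- lon: no NOT NULL constraint applies → nullable.
- device_id: declared NOT NULL → not nullable.
- severity: part of the PRIMARY KEY, which implies NOT NULL → not nullable.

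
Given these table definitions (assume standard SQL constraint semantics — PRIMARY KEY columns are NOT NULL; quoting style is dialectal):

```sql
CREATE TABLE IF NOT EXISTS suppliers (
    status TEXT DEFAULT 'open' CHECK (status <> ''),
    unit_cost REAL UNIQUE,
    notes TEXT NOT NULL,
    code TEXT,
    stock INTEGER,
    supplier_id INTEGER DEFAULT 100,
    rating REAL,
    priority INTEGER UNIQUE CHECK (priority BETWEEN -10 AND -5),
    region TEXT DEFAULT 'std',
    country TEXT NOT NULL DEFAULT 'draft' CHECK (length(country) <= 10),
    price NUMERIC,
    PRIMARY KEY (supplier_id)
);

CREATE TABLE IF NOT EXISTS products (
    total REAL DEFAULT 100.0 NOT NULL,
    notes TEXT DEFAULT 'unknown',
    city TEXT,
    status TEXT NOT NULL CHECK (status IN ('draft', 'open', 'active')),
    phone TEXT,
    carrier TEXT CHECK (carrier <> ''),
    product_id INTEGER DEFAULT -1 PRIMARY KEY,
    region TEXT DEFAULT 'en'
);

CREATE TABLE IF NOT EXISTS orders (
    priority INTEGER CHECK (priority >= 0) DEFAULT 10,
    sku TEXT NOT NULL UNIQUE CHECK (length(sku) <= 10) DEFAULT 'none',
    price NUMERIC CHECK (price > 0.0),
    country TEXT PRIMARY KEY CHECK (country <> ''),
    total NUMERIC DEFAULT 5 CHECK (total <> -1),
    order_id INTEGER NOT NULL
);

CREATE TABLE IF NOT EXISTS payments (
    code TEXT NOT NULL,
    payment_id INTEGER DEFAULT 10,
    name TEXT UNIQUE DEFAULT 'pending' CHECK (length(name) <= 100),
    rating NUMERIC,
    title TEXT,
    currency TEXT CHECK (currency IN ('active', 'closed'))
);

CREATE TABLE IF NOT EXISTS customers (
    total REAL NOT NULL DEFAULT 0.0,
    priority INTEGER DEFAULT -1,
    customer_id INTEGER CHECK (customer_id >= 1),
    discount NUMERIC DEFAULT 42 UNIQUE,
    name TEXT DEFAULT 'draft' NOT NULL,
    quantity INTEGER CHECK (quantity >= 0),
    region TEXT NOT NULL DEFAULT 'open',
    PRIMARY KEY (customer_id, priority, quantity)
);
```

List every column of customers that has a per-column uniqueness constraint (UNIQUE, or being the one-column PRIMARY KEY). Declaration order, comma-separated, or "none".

- total: no UNIQUE or single-column PK constraint.
- priority: part of a composite PRIMARY KEY — only the tuple is unique, not this column on its own.
- customer_id: part of a composite PRIMARY KEY — only the tuple is unique, not this column on its own.
- discount: declared UNIQUE → unique.
- name: no UNIQUE or single-column PK constraint.
- quantity: part of a composite PRIMARY KEY — only the tuple is unique, not this column on its own.
- region: no UNIQUE or single-column PK constraint.

discount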